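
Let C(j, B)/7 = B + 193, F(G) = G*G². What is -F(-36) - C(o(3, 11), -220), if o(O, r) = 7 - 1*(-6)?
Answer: 46845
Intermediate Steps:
F(G) = G³
o(O, r) = 13 (o(O, r) = 7 + 6 = 13)
C(j, B) = 1351 + 7*B (C(j, B) = 7*(B + 193) = 7*(193 + B) = 1351 + 7*B)
-F(-36) - C(o(3, 11), -220) = -1*(-36)³ - (1351 + 7*(-220)) = -1*(-46656) - (1351 - 1540) = 46656 - 1*(-189) = 46656 + 189 = 46845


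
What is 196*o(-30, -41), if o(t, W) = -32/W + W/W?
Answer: 14308/41 ≈ 348.98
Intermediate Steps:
o(t, W) = 1 - 32/W (o(t, W) = -32/W + 1 = 1 - 32/W)
196*o(-30, -41) = 196*((-32 - 41)/(-41)) = 196*(-1/41*(-73)) = 196*(73/41) = 14308/41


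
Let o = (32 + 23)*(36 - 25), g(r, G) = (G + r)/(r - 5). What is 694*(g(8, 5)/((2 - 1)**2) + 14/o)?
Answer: 5487458/1815 ≈ 3023.4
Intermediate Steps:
g(r, G) = (G + r)/(-5 + r)
o = 605 (o = 55*11 = 605)
694*(g(8, 5)/((2 - 1)**2) + 14/o) = 694*(((5 + 8)/(-5 + 8))/((2 - 1)**2) + 14/605) = 694*((13/3)/(1**2) + 14*(1/605)) = 694*(((1/3)*13)/1 + 14/605) = 694*((13/3)*1 + 14/605) = 694*(13/3 + 14/605) = 694*(7907/1815) = 5487458/1815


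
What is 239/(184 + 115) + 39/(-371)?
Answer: 77008/110929 ≈ 0.69421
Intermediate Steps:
239/(184 + 115) + 39/(-371) = 239/299 + 39*(-1/371) = 239*(1/299) - 39/371 = 239/299 - 39/371 = 77008/110929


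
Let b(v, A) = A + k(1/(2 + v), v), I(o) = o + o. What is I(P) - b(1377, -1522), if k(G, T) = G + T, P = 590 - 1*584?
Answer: 216502/1379 ≈ 157.00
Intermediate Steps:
P = 6 (P = 590 - 584 = 6)
I(o) = 2*o
b(v, A) = A + v + 1/(2 + v) (b(v, A) = A + (1/(2 + v) + v) = A + (v + 1/(2 + v)) = A + v + 1/(2 + v))
I(P) - b(1377, -1522) = 2*6 - (1 + (2 + 1377)*(-1522 + 1377))/(2 + 1377) = 12 - (1 + 1379*(-145))/1379 = 12 - (1 - 199955)/1379 = 12 - (-199954)/1379 = 12 - 1*(-199954/1379) = 12 + 199954/1379 = 216502/1379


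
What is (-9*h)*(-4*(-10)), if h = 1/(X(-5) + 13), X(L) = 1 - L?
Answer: -360/19 ≈ -18.947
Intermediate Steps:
h = 1/19 (h = 1/((1 - 1*(-5)) + 13) = 1/((1 + 5) + 13) = 1/(6 + 13) = 1/19 ≈ 0.052632)
(-9*h)*(-4*(-10)) = (-9*1/19)*(-4*(-10)) = -9/19*40 = -360/19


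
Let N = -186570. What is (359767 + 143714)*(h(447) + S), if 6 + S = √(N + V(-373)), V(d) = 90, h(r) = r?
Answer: 222035121 + 6041772*I*√1295 ≈ 2.2204e+8 + 2.1742e+8*I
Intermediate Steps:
S = -6 + 12*I*√1295 (S = -6 + √(-186570 + 90) = -6 + √(-186480) = -6 + 12*I*√1295 ≈ -6.0 + 431.83*I)
(359767 + 143714)*(h(447) + S) = (359767 + 143714)*(447 + (-6 + 12*I*√1295)) = 503481*(441 + 12*I*√1295) = 222035121 + 6041772*I*√1295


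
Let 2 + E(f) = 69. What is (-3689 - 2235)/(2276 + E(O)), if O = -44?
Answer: -5924/2343 ≈ -2.5284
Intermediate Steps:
E(f) = 67 (E(f) = -2 + 69 = 67)
(-3689 - 2235)/(2276 + E(O)) = (-3689 - 2235)/(2276 + 67) = -5924/2343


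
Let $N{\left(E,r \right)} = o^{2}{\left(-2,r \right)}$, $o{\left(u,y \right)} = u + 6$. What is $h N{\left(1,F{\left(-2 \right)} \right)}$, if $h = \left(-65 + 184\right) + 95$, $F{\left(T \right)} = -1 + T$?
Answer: $3424$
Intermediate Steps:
$o{\left(u,y \right)} = 6 + u$
$N{\left(E,r \right)} = 16$ ($N{\left(E,r \right)} = \left(6 - 2\right)^{2} = 4^{2} = 16$)
$h = 214$ ($h = 119 + 95 = 214$)
$h N{\left(1,F{\left(-2 \right)} \right)} = 214 \cdot 16 = 3424$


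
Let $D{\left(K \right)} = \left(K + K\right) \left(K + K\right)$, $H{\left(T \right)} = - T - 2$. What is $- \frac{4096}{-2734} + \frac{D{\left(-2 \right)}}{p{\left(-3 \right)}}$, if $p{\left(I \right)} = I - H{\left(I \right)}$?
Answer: $- \frac{3420}{1367} \approx -2.5018$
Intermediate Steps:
$H{\left(T \right)} = -2 - T$
$D{\left(K \right)} = 4 K^{2}$ ($D{\left(K \right)} = 2 K 2 K = 4 K^{2}$)
$p{\left(I \right)} = 2 + 2 I$ ($p{\left(I \right)} = I - \left(-2 - I\right) = I + \left(2 + I\right) = 2 + 2 I$)
$- \frac{4096}{-2734} + \frac{D{\left(-2 \right)}}{p{\left(-3 \right)}} = - \frac{4096}{-2734} + \frac{4 \left(-2\right)^{2}}{2 + 2 \left(-3\right)} = \left(-4096\right) \left(- \frac{1}{2734}\right) + \frac{4 \cdot 4}{2 - 6} = \frac{2048}{1367} + \frac{16}{-4} = \frac{2048}{1367} + 16 \left(- \frac{1}{4}\right) = \frac{2048}{1367} - 4 = - \frac{3420}{1367}$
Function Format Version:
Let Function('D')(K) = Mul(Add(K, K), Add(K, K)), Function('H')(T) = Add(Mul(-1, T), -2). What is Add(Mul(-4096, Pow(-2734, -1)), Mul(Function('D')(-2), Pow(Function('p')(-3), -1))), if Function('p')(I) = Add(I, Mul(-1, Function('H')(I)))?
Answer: Rational(-3420, 1367) ≈ -2.5018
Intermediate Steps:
Function('H')(T) = Add(-2, Mul(-1, T))
Function('D')(K) = Mul(4, Pow(K, 2)) (Function('D')(K) = Mul(Mul(2, K), Mul(2, K)) = Mul(4, Pow(K, 2)))
Function('p')(I) = Add(2, Mul(2, I)) (Function('p')(I) = Add(I, Mul(-1, Add(-2, Mul(-1, I)))) = Add(I, Add(2, I)) = Add(2, Mul(2, I)))
Add(Mul(-4096, Pow(-2734, -1)), Mul(Function('D')(-2), Pow(Function('p')(-3), -1))) = Add(Mul(-4096, Pow(-2734, -1)), Mul(Mul(4, Pow(-2, 2)), Pow(Add(2, Mul(2, -3)), -1))) = Add(Mul(-4096, Rational(-1, 2734)), Mul(Mul(4, 4), Pow(Add(2, -6), -1))) = Add(Rational(2048, 1367), Mul(16, Pow(-4, -1))) = Add(Rational(2048, 1367), Mul(16, Rational(-1, 4))) = Add(Rational(2048, 1367), -4) = Rational(-3420, 1367)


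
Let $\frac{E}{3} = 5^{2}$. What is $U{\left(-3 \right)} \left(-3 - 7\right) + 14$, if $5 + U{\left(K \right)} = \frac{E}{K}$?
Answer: $314$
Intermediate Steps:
$E = 75$ ($E = 3 \cdot 5^{2} = 3 \cdot 25 = 75$)
$U{\left(K \right)} = -5 + \frac{75}{K}$
$U{\left(-3 \right)} \left(-3 - 7\right) + 14 = \left(-5 + \frac{75}{-3}\right) \left(-3 - 7\right) + 14 = \left(-5 + 75 \left(- \frac{1}{3}\right)\right) \left(-10\right) + 14 = \left(-5 - 25\right) \left(-10\right) + 14 = \left(-30\right) \left(-10\right) + 14 = 300 + 14 = 314$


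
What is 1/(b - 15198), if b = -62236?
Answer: -1/77434 ≈ -1.2914e-5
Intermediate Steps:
1/(b - 15198) = 1/(-62236 - 15198) = 1/(-77434) = -1/77434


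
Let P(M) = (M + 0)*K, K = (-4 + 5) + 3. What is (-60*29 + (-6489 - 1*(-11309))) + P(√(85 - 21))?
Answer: 3112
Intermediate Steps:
K = 4 (K = 1 + 3 = 4)
P(M) = 4*M (P(M) = (M + 0)*4 = M*4 = 4*M)
(-60*29 + (-6489 - 1*(-11309))) + P(√(85 - 21)) = (-60*29 + (-6489 - 1*(-11309))) + 4*√(85 - 21) = (-1740 + (-6489 + 11309)) + 4*√64 = (-1740 + 4820) + 4*8 = 3080 + 32 = 3112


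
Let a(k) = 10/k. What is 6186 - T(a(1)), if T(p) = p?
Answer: 6176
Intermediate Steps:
6186 - T(a(1)) = 6186 - 10/1 = 6186 - 10 = 6176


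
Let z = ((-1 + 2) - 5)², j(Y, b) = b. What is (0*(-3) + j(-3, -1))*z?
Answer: -16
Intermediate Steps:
z = 16 (z = (1 - 5)² = (-4)² = 16)
(0*(-3) + j(-3, -1))*z = (0*(-3) - 1)*16 = (0 - 1)*16 = -1*16 = -16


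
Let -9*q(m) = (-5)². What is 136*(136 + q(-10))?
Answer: 163064/9 ≈ 18118.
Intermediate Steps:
q(m) = -25/9 (q(m) = -⅑*(-5)² = -⅑*25 = -25/9)
136*(136 + q(-10)) = 136*(136 - 25/9) = 136*(1199/9) = 163064/9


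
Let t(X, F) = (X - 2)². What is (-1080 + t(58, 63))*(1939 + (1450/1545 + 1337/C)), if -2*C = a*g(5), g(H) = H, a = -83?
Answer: 513165841736/128235 ≈ 4.0018e+6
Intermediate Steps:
C = 415/2 (C = -(-83)*5/2 = -½*(-415) = 415/2 ≈ 207.50)
t(X, F) = (-2 + X)²
(-1080 + t(58, 63))*(1939 + (1450/1545 + 1337/C)) = (-1080 + (-2 + 58)²)*(1939 + (1450/1545 + 1337/(415/2))) = (-1080 + 56²)*(1939 + (1450*(1/1545) + 1337*(2/415))) = (-1080 + 3136)*(1939 + (290/309 + 2674/415)) = 2056*(1939 + 946616/128235) = 2056*(249594281/128235) = 513165841736/128235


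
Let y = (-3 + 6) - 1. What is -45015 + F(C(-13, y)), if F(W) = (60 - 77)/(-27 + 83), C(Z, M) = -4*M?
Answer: -2520857/56 ≈ -45015.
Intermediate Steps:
y = 2 (y = 3 - 1 = 2)
F(W) = -17/56
-45015 + F(C(-13, y)) = -45015 - 17/56 = -2520857/56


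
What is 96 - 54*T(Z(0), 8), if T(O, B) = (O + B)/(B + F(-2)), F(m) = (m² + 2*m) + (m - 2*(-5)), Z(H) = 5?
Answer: 417/8 ≈ 52.125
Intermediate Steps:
F(m) = 10 + m² + 3*m (F(m) = (m² + 2*m) + (m + 10) = (m² + 2*m) + (10 + m) = 10 + m² + 3*m)
T(O, B) = (B + O)/(8 + B) (T(O, B) = (O + B)/(B + (10 + (-2)² + 3*(-2))) = (B + O)/(B + (10 + 4 - 6)) = (B + O)/(B + 8) = (B + O)/(8 + B))
96 - 54*T(Z(0), 8) = 96 - 54*(8 + 5)/(8 + 8) = 96 - 54*13/16 = 96 - 351/8 = 417/8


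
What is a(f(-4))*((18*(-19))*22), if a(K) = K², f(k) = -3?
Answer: -67716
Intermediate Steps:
a(f(-4))*((18*(-19))*22) = (-3)²*((18*(-19))*22) = 9*(-342*22) = 9*(-7524) = -67716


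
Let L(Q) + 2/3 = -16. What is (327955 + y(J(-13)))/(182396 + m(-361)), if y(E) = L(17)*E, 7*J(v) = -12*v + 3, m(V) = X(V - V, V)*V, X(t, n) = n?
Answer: 764345/729673 ≈ 1.0475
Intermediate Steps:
L(Q) = -50/3 (L(Q) = -2/3 - 16 = -50/3)
m(V) = V**2 (m(V) = V*V = V**2)
J(v) = 3/7 - 12*v/7 (J(v) = (-12*v + 3)/7 = (3 - 12*v)/7 = 3/7 - 12*v/7)
y(E) = -50*E/3
(327955 + y(J(-13)))/(182396 + m(-361)) = (327955 - 50*(3/7 - 12/7*(-13))/3)/(182396 + (-361)**2) = (327955 - 50*(3/7 + 156/7)/3)/(182396 + 130321) = (327955 - 50/3*159/7)/312717 = (327955 - 2650/7)*(1/312717) = (2293035/7)*(1/312717) = 764345/729673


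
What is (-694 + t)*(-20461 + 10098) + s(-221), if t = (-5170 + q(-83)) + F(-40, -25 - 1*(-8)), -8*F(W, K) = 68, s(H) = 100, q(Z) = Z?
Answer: 123433893/2 ≈ 6.1717e+7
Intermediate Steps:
F(W, K) = -17/2 (F(W, K) = -1/8*68 = -17/2)
t = -10523/2 (t = (-5170 - 83) - 17/2 = -5253 - 17/2 = -10523/2 ≈ -5261.5)
(-694 + t)*(-20461 + 10098) + s(-221) = (-694 - 10523/2)*(-20461 + 10098) + 100 = -11911/2*(-10363) + 100 = 123433693/2 + 100 = 123433893/2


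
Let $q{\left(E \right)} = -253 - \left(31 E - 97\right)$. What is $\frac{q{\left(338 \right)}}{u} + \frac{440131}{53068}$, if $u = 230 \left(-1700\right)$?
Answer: $\frac{5395485816}{648424625} \approx 8.3209$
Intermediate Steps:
$u = -391000$
$q{\left(E \right)} = -156 - 31 E$ ($q{\left(E \right)} = -253 - \left(-97 + 31 E\right) = -156 - 31 E$)
$\frac{q{\left(338 \right)}}{u} + \frac{440131}{53068} = \frac{-156 - 10478}{-391000} + \frac{440131}{53068} = \left(-156 - 10478\right) \left(- \frac{1}{391000}\right) + 440131 \cdot \frac{1}{53068} = \left(-10634\right) \left(- \frac{1}{391000}\right) + \frac{440131}{53068} = \frac{5317}{195500} + \frac{440131}{53068} = \frac{5395485816}{648424625}$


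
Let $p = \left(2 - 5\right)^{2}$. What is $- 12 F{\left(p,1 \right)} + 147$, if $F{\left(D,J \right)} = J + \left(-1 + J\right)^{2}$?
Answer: $135$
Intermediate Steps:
$p = 9$ ($p = \left(-3\right)^{2} = 9$)
$- 12 F{\left(p,1 \right)} + 147 = - 12 \left(1 + \left(-1 + 1\right)^{2}\right) + 147 = - 12 \left(1 + 0^{2}\right) + 147 = - 12 \left(1 + 0\right) + 147 = \left(-12\right) 1 + 147 = -12 + 147 = 135$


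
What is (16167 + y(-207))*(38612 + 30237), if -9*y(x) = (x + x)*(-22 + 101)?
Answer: 1363279049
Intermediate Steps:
y(x) = -158*x/9 (y(x) = -(x + x)*(-22 + 101)/9 = -2*x*79/9 = -158*x/9)
(16167 + y(-207))*(38612 + 30237) = (16167 - 158/9*(-207))*(38612 + 30237) = (16167 + 3634)*68849 = 19801*68849 = 1363279049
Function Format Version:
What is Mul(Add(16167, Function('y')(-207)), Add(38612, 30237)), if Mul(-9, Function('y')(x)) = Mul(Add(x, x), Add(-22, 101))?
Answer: 1363279049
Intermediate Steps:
Function('y')(x) = Mul(Rational(-158, 9), x) (Function('y')(x) = Mul(Rational(-1, 9), Mul(Add(x, x), Add(-22, 101))) = Mul(Rational(-1, 9), Mul(Mul(2, x), 79)) = Mul(Rational(-1, 9), Mul(158, x)) = Mul(Rational(-158, 9), x))
Mul(Add(16167, Function('y')(-207)), Add(38612, 30237)) = Mul(Add(16167, Mul(Rational(-158, 9), -207)), Add(38612, 30237)) = Mul(Add(16167, 3634), 68849) = Mul(19801, 68849) = 1363279049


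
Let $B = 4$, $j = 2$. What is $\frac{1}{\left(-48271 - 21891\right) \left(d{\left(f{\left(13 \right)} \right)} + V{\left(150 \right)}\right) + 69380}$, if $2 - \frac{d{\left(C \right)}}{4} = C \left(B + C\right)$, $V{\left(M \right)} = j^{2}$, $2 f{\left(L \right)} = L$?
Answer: $\frac{1}{18381662} \approx 5.4402 \cdot 10^{-8}$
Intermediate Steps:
$f{\left(L \right)} = \frac{L}{2}$
$V{\left(M \right)} = 4$ ($V{\left(M \right)} = 2^{2} = 4$)
$d{\left(C \right)} = 8 - 4 C \left(4 + C\right)$
$\frac{1}{\left(-48271 - 21891\right) \left(d{\left(f{\left(13 \right)} \right)} + V{\left(150 \right)}\right) + 69380} = \frac{1}{\left(-48271 - 21891\right) \left(\left(8 - 16 \cdot \frac{1}{2} \cdot 13 - 4 \left(\frac{1}{2} \cdot 13\right)^{2}\right) + 4\right) + 69380} = \frac{1}{- 70162 \left(\left(8 - 104 - 4 \left(\frac{13}{2}\right)^{2}\right) + 4\right) + 69380} = \frac{1}{- 70162 \left(\left(8 - 104 - 169\right) + 4\right) + 69380} = \frac{1}{- 70162 \left(-265 + 4\right) + 69380} = \frac{1}{\left(-70162\right) \left(-261\right) + 69380} = \frac{1}{18312282 + 69380} = \frac{1}{18381662}$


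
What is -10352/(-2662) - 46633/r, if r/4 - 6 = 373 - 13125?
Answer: 325961707/67859704 ≈ 4.8035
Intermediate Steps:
r = -50984 (r = 24 + 4*(373 - 13125) = 24 + 4*(-12752) = 24 - 51008 = -50984)
-10352/(-2662) - 46633/r = -10352/(-2662) - 46633/(-50984) = -10352*(-1/2662) - 46633*(-1/50984) = 5176/1331 + 46633/50984 = 325961707/67859704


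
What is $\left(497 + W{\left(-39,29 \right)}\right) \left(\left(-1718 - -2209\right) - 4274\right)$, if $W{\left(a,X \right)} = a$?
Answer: $-1732614$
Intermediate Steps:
$\left(497 + W{\left(-39,29 \right)}\right) \left(\left(-1718 - -2209\right) - 4274\right) = \left(497 - 39\right) \left(\left(-1718 - -2209\right) - 4274\right) = 458 \left(\left(-1718 + 2209\right) - 4274\right) = 458 \left(491 - 4274\right) = 458 \left(-3783\right) = -1732614$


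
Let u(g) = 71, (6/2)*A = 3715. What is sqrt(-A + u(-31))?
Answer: I*sqrt(10506)/3 ≈ 34.166*I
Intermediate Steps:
A = 3715/3 (A = (1/3)*3715 = 3715/3 ≈ 1238.3)
sqrt(-A + u(-31)) = sqrt(-1*3715/3 + 71) = sqrt(-3715/3 + 71) = sqrt(-3502/3) = I*sqrt(10506)/3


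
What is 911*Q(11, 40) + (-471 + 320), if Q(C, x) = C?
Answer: 9870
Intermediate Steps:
911*Q(11, 40) + (-471 + 320) = 911*11 + (-471 + 320) = 10021 - 151 = 9870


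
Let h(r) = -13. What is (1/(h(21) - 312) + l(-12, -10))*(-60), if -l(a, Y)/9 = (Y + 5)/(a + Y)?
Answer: 87882/715 ≈ 122.91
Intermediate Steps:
l(a, Y) = -9*(5 + Y)/(Y + a) (l(a, Y) = -9*(Y + 5)/(a + Y) = -9*(5 + Y)/(Y + a))
(1/(h(21) - 312) + l(-12, -10))*(-60) = (1/(-13 - 312) + 9*(-5 - 1*(-10))/(-10 - 12))*(-60) = (1/(-325) + 9*(-5 + 10)/(-22))*(-60) = (-1/325 + 9*(-1/22)*5)*(-60) = (-1/325 - 45/22)*(-60) = -14647/7150*(-60) = 87882/715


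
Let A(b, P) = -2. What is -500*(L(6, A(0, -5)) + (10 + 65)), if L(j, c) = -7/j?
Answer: -110750/3 ≈ -36917.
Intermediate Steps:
-500*(L(6, A(0, -5)) + (10 + 65)) = -500*(-7/6 + (10 + 65)) = -500*(-7*⅙ + 75) = -500*(-7/6 + 75) = -500*443/6 = -110750/3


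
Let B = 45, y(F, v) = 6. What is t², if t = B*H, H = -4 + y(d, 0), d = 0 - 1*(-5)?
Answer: 8100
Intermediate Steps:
d = 5 (d = 0 + 5 = 5)
H = 2 (H = -4 + 6 = 2)
t = 90 (t = 45*2 = 90)
t² = 90² = 8100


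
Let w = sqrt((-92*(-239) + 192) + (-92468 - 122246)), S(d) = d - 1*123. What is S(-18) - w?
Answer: -141 - I*sqrt(192534) ≈ -141.0 - 438.79*I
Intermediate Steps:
S(d) = -123 + d (S(d) = d - 123 = -123 + d)
w = I*sqrt(192534) (w = sqrt((21988 + 192) - 214714) = sqrt(22180 - 214714) = sqrt(-192534) = I*sqrt(192534) ≈ 438.79*I)
S(-18) - w = (-123 - 18) - I*sqrt(192534) = -141 - I*sqrt(192534)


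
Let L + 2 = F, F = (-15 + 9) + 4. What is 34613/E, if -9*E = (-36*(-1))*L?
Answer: 34613/16 ≈ 2163.3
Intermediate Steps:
F = -2 (F = -6 + 4 = -2)
L = -4 (L = -2 - 2 = -4)
E = 16 (E = -(-36*(-1))*(-4)/9 = -4*(-4) = -⅑*(-144) = 16)
34613/E = 34613/16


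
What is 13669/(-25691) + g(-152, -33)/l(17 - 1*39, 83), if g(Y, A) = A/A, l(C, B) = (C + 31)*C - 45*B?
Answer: -2338516/4393161 ≈ -0.53231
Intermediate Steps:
l(C, B) = -45*B + C*(31 + C) (l(C, B) = (31 + C)*C - 45*B = C*(31 + C) - 45*B = -45*B + C*(31 + C))
g(Y, A) = 1
13669/(-25691) + g(-152, -33)/l(17 - 1*39, 83) = 13669/(-25691) + 1/((17 - 1*39)**2 - 45*83 + 31*(17 - 1*39)) = 13669*(-1/25691) + 1/((17 - 39)**2 - 3735 + 31*(17 - 39)) = -13669/25691 + 1/((-22)**2 - 3735 + 31*(-22)) = -13669/25691 + 1/(484 - 3735 - 682) = -13669/25691 + 1/(-3933) = -13669/25691 + 1*(-1/3933) = -13669/25691 - 1/3933 = -2338516/4393161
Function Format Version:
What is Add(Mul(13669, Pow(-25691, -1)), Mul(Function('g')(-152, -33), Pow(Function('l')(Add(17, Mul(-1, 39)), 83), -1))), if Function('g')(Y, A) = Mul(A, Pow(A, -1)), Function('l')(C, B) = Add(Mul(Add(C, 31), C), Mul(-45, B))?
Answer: Rational(-2338516, 4393161) ≈ -0.53231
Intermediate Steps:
Function('l')(C, B) = Add(Mul(-45, B), Mul(C, Add(31, C))) (Function('l')(C, B) = Add(Mul(Add(31, C), C), Mul(-45, B)) = Add(Mul(C, Add(31, C)), Mul(-45, B)) = Add(Mul(-45, B), Mul(C, Add(31, C))))
Function('g')(Y, A) = 1
Add(Mul(13669, Pow(-25691, -1)), Mul(Function('g')(-152, -33), Pow(Function('l')(Add(17, Mul(-1, 39)), 83), -1))) = Add(Mul(13669, Pow(-25691, -1)), Mul(1, Pow(Add(Pow(Add(17, Mul(-1, 39)), 2), Mul(-45, 83), Mul(31, Add(17, Mul(-1, 39)))), -1))) = Add(Mul(13669, Rational(-1, 25691)), Mul(1, Pow(Add(Pow(Add(17, -39), 2), -3735, Mul(31, Add(17, -39))), -1))) = Add(Rational(-13669, 25691), Mul(1, Pow(Add(Pow(-22, 2), -3735, Mul(31, -22)), -1))) = Add(Rational(-13669, 25691), Mul(1, Pow(Add(484, -3735, -682), -1))) = Add(Rational(-13669, 25691), Mul(1, Pow(-3933, -1))) = Add(Rational(-13669, 25691), Mul(1, Rational(-1, 3933))) = Add(Rational(-13669, 25691), Rational(-1, 3933)) = Rational(-2338516, 4393161)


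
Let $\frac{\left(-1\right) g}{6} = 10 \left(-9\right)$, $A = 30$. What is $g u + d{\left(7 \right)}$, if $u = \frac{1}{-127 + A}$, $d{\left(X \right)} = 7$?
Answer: $\frac{139}{97} \approx 1.433$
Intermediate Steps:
$g = 540$ ($g = - 6 \cdot 10 \left(-9\right) = \left(-6\right) \left(-90\right) = 540$)
$u = - \frac{1}{97}$ ($u = \frac{1}{-127 + 30} = \frac{1}{-97} = - \frac{1}{97} \approx -0.010309$)
$g u + d{\left(7 \right)} = 540 \left(- \frac{1}{97}\right) + 7 = - \frac{540}{97} + 7 = \frac{139}{97}$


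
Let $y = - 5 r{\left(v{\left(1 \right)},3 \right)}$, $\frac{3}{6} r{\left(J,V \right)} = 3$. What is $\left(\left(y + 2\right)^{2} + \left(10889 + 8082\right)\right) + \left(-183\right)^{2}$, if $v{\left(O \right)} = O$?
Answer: $53244$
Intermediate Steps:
$r{\left(J,V \right)} = 6$ ($r{\left(J,V \right)} = 2 \cdot 3 = 6$)
$y = -30$ ($y = \left(-5\right) 6 = -30$)
$\left(\left(y + 2\right)^{2} + \left(10889 + 8082\right)\right) + \left(-183\right)^{2} = \left(\left(-30 + 2\right)^{2} + \left(10889 + 8082\right)\right) + \left(-183\right)^{2} = \left(\left(-28\right)^{2} + 18971\right) + 33489 = \left(784 + 18971\right) + 33489 = 19755 + 33489 = 53244$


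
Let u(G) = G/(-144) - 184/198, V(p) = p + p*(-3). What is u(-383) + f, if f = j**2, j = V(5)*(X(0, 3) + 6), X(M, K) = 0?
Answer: 5705141/1584 ≈ 3601.7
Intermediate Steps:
V(p) = -2*p (V(p) = p - 3*p = -2*p)
j = -60 (j = (-2*5)*(0 + 6) = -10*6 = -60)
f = 3600 (f = (-60)**2 = 3600)
u(G) = -92/99 - G/144 (u(G) = G*(-1/144) - 184*1/198 = -G/144 - 92/99 = -92/99 - G/144)
u(-383) + f = (-92/99 - 1/144*(-383)) + 3600 = (-92/99 + 383/144) + 3600 = 2741/1584 + 3600 = 5705141/1584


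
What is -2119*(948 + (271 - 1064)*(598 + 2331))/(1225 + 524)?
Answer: 4919786131/1749 ≈ 2.8129e+6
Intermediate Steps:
-2119*(948 + (271 - 1064)*(598 + 2331))/(1225 + 524) = -2119/(1749/(948 - 793*2929)) = -2119/(1749/(948 - 2322697)) = -2119/(1749/(-2321749)) = -2119/(1749*(-1/2321749)) = -2119/(-1749/2321749) = -2119*(-2321749/1749) = 4919786131/1749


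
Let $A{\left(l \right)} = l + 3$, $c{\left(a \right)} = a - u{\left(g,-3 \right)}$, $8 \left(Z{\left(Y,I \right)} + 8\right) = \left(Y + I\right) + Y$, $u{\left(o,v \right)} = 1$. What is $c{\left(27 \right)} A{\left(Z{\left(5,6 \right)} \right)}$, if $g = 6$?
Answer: $-78$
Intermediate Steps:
$Z{\left(Y,I \right)} = -8 + \frac{Y}{4} + \frac{I}{8}$ ($Z{\left(Y,I \right)} = -8 + \frac{\left(Y + I\right) + Y}{8} = -8 + \frac{\left(I + Y\right) + Y}{8} = -8 + \frac{I + 2 Y}{8} = -8 + \left(\frac{Y}{4} + \frac{I}{8}\right) = -8 + \frac{Y}{4} + \frac{I}{8}$)
$c{\left(a \right)} = -1 + a$ ($c{\left(a \right)} = a - 1 = -1 + a$)
$A{\left(l \right)} = 3 + l$
$c{\left(27 \right)} A{\left(Z{\left(5,6 \right)} \right)} = \left(-1 + 27\right) \left(3 + \left(-8 + \frac{1}{4} \cdot 5 + \frac{1}{8} \cdot 6\right)\right) = 26 \left(3 + \left(-8 + \frac{5}{4} + \frac{3}{4}\right)\right) = 26 \left(3 - 6\right) = 26 \left(-3\right) = -78$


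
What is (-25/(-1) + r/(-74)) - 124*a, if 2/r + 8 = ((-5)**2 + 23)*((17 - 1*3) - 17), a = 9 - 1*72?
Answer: 44075289/5624 ≈ 7837.0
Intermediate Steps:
a = -63 (a = 9 - 72 = -63)
r = -1/76 (r = 2/(-8 + ((-5)**2 + 23)*((17 - 1*3) - 17)) = 2/(-8 + (25 + 23)*((17 - 3) - 17)) = 2/(-8 + 48*(14 - 17)) = 2/(-8 + 48*(-3)) = 2/(-8 - 144) = 2/(-152) = 2*(-1/152) = -1/76 ≈ -0.013158)
(-25/(-1) + r/(-74)) - 124*a = (-25/(-1) - 1/76/(-74)) - 124*(-63) = (-25*(-1) - 1/76*(-1/74)) + 7812 = (25 + 1/5624) + 7812 = 140601/5624 + 7812 = 44075289/5624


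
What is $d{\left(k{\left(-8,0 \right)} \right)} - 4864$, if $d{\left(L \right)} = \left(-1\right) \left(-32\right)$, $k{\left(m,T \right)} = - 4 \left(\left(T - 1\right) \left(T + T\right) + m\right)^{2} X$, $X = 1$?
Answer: $-4832$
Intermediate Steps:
$k{\left(m,T \right)} = - 4 \left(m + 2 T \left(-1 + T\right)\right)^{2}$ ($k{\left(m,T \right)} = - 4 \left(\left(T - 1\right) \left(T + T\right) + m\right)^{2} \cdot 1 = - 4 \left(\left(-1 + T\right) 2 T + m\right)^{2} \cdot 1 = - 4 \left(2 T \left(-1 + T\right) + m\right)^{2} \cdot 1 = - 4 \left(m + 2 T \left(-1 + T\right)\right)^{2} \cdot 1 = - 4 \left(m + 2 T \left(-1 + T\right)\right)^{2}$)
$d{\left(L \right)} = 32$
$d{\left(k{\left(-8,0 \right)} \right)} - 4864 = 32 - 4864 = -4832$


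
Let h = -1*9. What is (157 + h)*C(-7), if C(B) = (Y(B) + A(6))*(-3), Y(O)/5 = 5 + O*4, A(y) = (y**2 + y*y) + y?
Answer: 16428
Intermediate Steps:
A(y) = y + 2*y**2 (A(y) = (y**2 + y**2) + y = 2*y**2 + y = y + 2*y**2)
h = -9
Y(O) = 25 + 20*O (Y(O) = 5*(5 + O*4) = 5*(5 + 4*O) = 25 + 20*O)
C(B) = -309 - 60*B (C(B) = ((25 + 20*B) + 6*(1 + 2*6))*(-3) = ((25 + 20*B) + 6*(1 + 12))*(-3) = ((25 + 20*B) + 6*13)*(-3) = ((25 + 20*B) + 78)*(-3) = (103 + 20*B)*(-3) = -309 - 60*B)
(157 + h)*C(-7) = (157 - 9)*(-309 - 60*(-7)) = 148*(-309 + 420) = 148*111 = 16428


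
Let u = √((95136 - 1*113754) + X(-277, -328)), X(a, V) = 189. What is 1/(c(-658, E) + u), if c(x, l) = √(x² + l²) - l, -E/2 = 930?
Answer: 1/(1860 + 2*√973141 + I*√18429) ≈ 0.00026057 - 9.2287e-6*I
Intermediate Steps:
E = -1860 (E = -2*930 = -1860)
c(x, l) = √(l² + x²) - l
u = I*√18429 (u = √((95136 - 1*113754) + 189) = √((95136 - 113754) + 189) = √(-18618 + 189) = √(-18429) = I*√18429 ≈ 135.75*I)
1/(c(-658, E) + u) = 1/((√((-1860)² + (-658)²) - 1*(-1860)) + I*√18429) = 1/((√(3459600 + 432964) + 1860) + I*√18429) = 1/((√3892564 + 1860) + I*√18429) = 1/((2*√973141 + 1860) + I*√18429) = 1/((1860 + 2*√973141) + I*√18429) = 1/(1860 + 2*√973141 + I*√18429)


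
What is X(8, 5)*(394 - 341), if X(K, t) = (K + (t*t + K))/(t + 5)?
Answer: 2173/10 ≈ 217.30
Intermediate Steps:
X(K, t) = (t² + 2*K)/(5 + t) (X(K, t) = (K + (t² + K))/(5 + t) = (K + (K + t²))/(5 + t) = (t² + 2*K)/(5 + t))
X(8, 5)*(394 - 341) = ((5² + 2*8)/(5 + 5))*(394 - 341) = ((25 + 16)/10)*53 = ((⅒)*41)*53 = (41/10)*53 = 2173/10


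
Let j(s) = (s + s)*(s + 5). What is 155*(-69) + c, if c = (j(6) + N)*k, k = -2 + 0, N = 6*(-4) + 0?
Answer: -10911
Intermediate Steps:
j(s) = 2*s*(5 + s) (j(s) = (2*s)*(5 + s) = 2*s*(5 + s))
N = -24 (N = -24 + 0 = -24)
k = -2
c = -216 (c = (2*6*(5 + 6) - 24)*(-2) = (2*6*11 - 24)*(-2) = (132 - 24)*(-2) = 108*(-2) = -216)
155*(-69) + c = 155*(-69) - 216 = -10695 - 216 = -10911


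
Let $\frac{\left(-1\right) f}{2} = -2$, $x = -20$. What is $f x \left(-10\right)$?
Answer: $800$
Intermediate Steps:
$f = 4$ ($f = \left(-2\right) \left(-2\right) = 4$)
$f x \left(-10\right) = 4 \left(-20\right) \left(-10\right) = \left(-80\right) \left(-10\right) = 800$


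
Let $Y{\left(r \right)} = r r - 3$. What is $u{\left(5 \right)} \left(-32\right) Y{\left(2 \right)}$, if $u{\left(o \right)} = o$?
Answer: $-160$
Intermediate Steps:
$Y{\left(r \right)} = -3 + r^{2}$ ($Y{\left(r \right)} = r^{2} - 3 = -3 + r^{2}$)
$u{\left(5 \right)} \left(-32\right) Y{\left(2 \right)} = 5 \left(-32\right) \left(-3 + 2^{2}\right) = - 160 \left(-3 + 4\right) = \left(-160\right) 1 = -160$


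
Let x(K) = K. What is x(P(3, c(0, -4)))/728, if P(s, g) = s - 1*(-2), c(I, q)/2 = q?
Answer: 5/728 ≈ 0.0068681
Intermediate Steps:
c(I, q) = 2*q
P(s, g) = 2 + s (P(s, g) = s + 2 = 2 + s)
x(P(3, c(0, -4)))/728 = (2 + 3)/728 = 5*(1/728) = 5/728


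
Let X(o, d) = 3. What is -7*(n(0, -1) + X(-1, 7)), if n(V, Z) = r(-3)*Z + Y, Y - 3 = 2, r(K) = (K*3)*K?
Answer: 133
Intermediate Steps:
r(K) = 3*K**2 (r(K) = (3*K)*K = 3*K**2)
Y = 5 (Y = 3 + 2 = 5)
n(V, Z) = 5 + 27*Z (n(V, Z) = (3*(-3)**2)*Z + 5 = (3*9)*Z + 5 = 27*Z + 5 = 5 + 27*Z)
-7*(n(0, -1) + X(-1, 7)) = -7*((5 + 27*(-1)) + 3) = -7*((5 - 27) + 3) = -7*(-22 + 3) = -7*(-19) = 133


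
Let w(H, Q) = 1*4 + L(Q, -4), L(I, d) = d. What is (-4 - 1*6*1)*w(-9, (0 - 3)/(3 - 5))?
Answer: 0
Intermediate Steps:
w(H, Q) = 0 (w(H, Q) = 1*4 - 4 = 4 - 4 = 0)
(-4 - 1*6*1)*w(-9, (0 - 3)/(3 - 5)) = (-4 - 1*6*1)*0 = (-4 - 6*1)*0 = (-4 - 6)*0 = -10*0 = 0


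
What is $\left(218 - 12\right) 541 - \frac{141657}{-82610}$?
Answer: $\frac{9206695717}{82610} \approx 1.1145 \cdot 10^{5}$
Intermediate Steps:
$\left(218 - 12\right) 541 - \frac{141657}{-82610} = \left(218 - 12\right) 541 - - \frac{141657}{82610} = 206 \cdot 541 + \frac{141657}{82610} = 111446 + \frac{141657}{82610} = \frac{9206695717}{82610}$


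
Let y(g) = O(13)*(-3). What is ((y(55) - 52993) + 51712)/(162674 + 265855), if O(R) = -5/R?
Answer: -5546/1856959 ≈ -0.0029866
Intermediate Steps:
y(g) = 15/13 (y(g) = -5/13*(-3) = 15/13)
((y(55) - 52993) + 51712)/(162674 + 265855) = ((15/13 - 52993) + 51712)/(162674 + 265855) = (-688894/13 + 51712)/428529 = -16638/13*1/428529 = -5546/1856959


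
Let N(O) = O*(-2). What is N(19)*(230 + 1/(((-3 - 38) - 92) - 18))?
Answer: -1319702/151 ≈ -8739.8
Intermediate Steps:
N(O) = -2*O
N(19)*(230 + 1/(((-3 - 38) - 92) - 18)) = (-2*19)*(230 + 1/(((-3 - 38) - 92) - 18)) = -38*(230 + 1/((-41 - 92) - 18)) = -38*(230 + 1/(-133 - 18)) = -38*(230 + 1/(-151)) = -38*(230 - 1/151) = -38*34729/151 = -1319702/151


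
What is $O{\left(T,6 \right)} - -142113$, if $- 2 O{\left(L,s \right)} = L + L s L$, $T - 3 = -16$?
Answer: $\frac{283225}{2} \approx 1.4161 \cdot 10^{5}$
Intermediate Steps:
$T = -13$ ($T = 3 - 16 = -13$)
$O{\left(L,s \right)} = - \frac{L}{2} - \frac{s L^{2}}{2}$ ($O{\left(L,s \right)} = - \frac{L + L s L}{2} = - \frac{L + L L s}{2} = - \frac{L + s L^{2}}{2} = - \frac{L}{2} - \frac{s L^{2}}{2}$)
$O{\left(T,6 \right)} - -142113 = \left(- \frac{1}{2}\right) \left(-13\right) \left(1 - 78\right) - -142113 = \left(- \frac{1}{2}\right) \left(-13\right) \left(1 - 78\right) + 142113 = \left(- \frac{1}{2}\right) \left(-13\right) \left(-77\right) + 142113 = - \frac{1001}{2} + 142113 = \frac{283225}{2}$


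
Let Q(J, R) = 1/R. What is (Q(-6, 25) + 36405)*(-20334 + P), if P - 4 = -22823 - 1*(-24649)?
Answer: -16840971504/25 ≈ -6.7364e+8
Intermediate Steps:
P = 1830 (P = 4 + (-22823 - 1*(-24649)) = 4 + (-22823 + 24649) = 4 + 1826 = 1830)
(Q(-6, 25) + 36405)*(-20334 + P) = (1/25 + 36405)*(-20334 + 1830) = (1/25 + 36405)*(-18504) = (910126/25)*(-18504) = -16840971504/25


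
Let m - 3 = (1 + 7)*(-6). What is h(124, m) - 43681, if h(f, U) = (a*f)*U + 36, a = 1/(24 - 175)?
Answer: -6584815/151 ≈ -43608.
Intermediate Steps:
m = -45 (m = 3 + (1 + 7)*(-6) = 3 + 8*(-6) = 3 - 48 = -45)
a = -1/151 (a = 1/(-151) = -1/151 ≈ -0.0066225)
h(f, U) = 36 - U*f/151 (h(f, U) = (-f/151)*U + 36 = -U*f/151 + 36 = 36 - U*f/151)
h(124, m) - 43681 = (36 - 1/151*(-45)*124) - 43681 = (36 + 5580/151) - 43681 = 11016/151 - 43681 = -6584815/151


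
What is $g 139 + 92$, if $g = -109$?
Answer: $-15059$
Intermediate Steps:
$g 139 + 92 = \left(-109\right) 139 + 92 = -15151 + 92 = -15059$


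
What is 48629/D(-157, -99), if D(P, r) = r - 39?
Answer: -48629/138 ≈ -352.38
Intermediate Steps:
D(P, r) = -39 + r
48629/D(-157, -99) = 48629/(-39 - 99) = 48629/(-138) = 48629*(-1/138) = -48629/138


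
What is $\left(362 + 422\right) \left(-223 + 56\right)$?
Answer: $-130928$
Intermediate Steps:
$\left(362 + 422\right) \left(-223 + 56\right) = 784 \left(-167\right) = -130928$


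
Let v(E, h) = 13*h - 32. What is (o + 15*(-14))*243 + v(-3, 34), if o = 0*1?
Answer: -50620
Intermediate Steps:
v(E, h) = -32 + 13*h
o = 0
(o + 15*(-14))*243 + v(-3, 34) = (0 + 15*(-14))*243 + (-32 + 13*34) = (0 - 210)*243 + (-32 + 442) = -210*243 + 410 = -51030 + 410 = -50620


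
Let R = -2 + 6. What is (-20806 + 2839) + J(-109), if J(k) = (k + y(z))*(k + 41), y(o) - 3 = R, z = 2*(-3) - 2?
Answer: -11031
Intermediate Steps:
R = 4
z = -8 (z = -6 - 2 = -8)
y(o) = 7 (y(o) = 3 + 4 = 7)
J(k) = (7 + k)*(41 + k) (J(k) = (k + 7)*(k + 41) = (7 + k)*(41 + k))
(-20806 + 2839) + J(-109) = (-20806 + 2839) + (287 + (-109)² + 48*(-109)) = -17967 + (287 + 11881 - 5232) = -17967 + 6936 = -11031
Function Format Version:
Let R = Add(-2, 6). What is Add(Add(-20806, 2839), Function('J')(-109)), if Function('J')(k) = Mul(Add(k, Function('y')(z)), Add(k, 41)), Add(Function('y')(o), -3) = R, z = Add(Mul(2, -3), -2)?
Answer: -11031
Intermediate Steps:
R = 4
z = -8 (z = Add(-6, -2) = -8)
Function('y')(o) = 7 (Function('y')(o) = Add(3, 4) = 7)
Function('J')(k) = Mul(Add(7, k), Add(41, k)) (Function('J')(k) = Mul(Add(k, 7), Add(k, 41)) = Mul(Add(7, k), Add(41, k)))
Add(Add(-20806, 2839), Function('J')(-109)) = Add(Add(-20806, 2839), Add(287, Pow(-109, 2), Mul(48, -109))) = Add(-17967, Add(287, 11881, -5232)) = Add(-17967, 6936) = -11031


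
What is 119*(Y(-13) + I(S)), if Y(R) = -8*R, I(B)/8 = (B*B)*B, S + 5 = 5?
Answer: 12376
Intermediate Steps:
S = 0 (S = -5 + 5 = 0)
I(B) = 8*B**3 (I(B) = 8*((B*B)*B) = 8*(B**2*B) = 8*B**3)
119*(Y(-13) + I(S)) = 119*(-8*(-13) + 8*0**3) = 119*(104 + 8*0) = 119*(104 + 0) = 119*104 = 12376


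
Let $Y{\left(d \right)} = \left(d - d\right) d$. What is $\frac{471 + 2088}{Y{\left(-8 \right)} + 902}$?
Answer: $\frac{2559}{902} \approx 2.837$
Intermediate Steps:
$Y{\left(d \right)} = 0$ ($Y{\left(d \right)} = 0 d = 0$)
$\frac{471 + 2088}{Y{\left(-8 \right)} + 902} = \frac{471 + 2088}{0 + 902} = \frac{2559}{902}$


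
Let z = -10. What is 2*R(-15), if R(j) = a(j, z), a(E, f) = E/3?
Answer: -10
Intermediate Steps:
a(E, f) = E/3 (a(E, f) = E*(1/3) = E/3)
R(j) = j/3
2*R(-15) = 2*((1/3)*(-15)) = 2*(-5) = -10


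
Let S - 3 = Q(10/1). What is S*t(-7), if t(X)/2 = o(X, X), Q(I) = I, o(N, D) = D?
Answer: -182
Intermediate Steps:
t(X) = 2*X
S = 13 (S = 3 + 10/1 = 3 + 10*1 = 3 + 10 = 13)
S*t(-7) = 13*(2*(-7)) = 13*(-14) = -182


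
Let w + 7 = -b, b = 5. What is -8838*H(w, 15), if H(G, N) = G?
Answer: 106056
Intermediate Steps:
w = -12 (w = -7 - 1*5 = -7 - 5 = -12)
-8838*H(w, 15) = -8838*(-12) = 106056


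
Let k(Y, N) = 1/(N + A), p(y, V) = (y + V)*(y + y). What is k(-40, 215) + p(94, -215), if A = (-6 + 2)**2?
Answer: -5254787/231 ≈ -22748.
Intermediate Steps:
p(y, V) = 2*y*(V + y) (p(y, V) = (V + y)*(2*y) = 2*y*(V + y))
A = 16 (A = (-4)**2 = 16)
k(Y, N) = 1/(16 + N) (k(Y, N) = 1/(N + 16) = 1/(16 + N))
k(-40, 215) + p(94, -215) = 1/(16 + 215) + 2*94*(-215 + 94) = 1/231 + 2*94*(-121) = 1/231 - 22748 = -5254787/231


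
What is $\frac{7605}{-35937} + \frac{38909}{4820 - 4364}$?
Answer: $\frac{17219813}{202312} \approx 85.115$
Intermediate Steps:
$\frac{7605}{-35937} + \frac{38909}{4820 - 4364} = 7605 \left(- \frac{1}{35937}\right) + \frac{38909}{456} = - \frac{845}{3993} + 38909 \cdot \frac{1}{456} = - \frac{845}{3993} + \frac{38909}{456} = \frac{17219813}{202312}$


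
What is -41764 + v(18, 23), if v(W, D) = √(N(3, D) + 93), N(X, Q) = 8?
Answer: -41764 + √101 ≈ -41754.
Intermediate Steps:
v(W, D) = √101 (v(W, D) = √(8 + 93) = √101)
-41764 + v(18, 23) = -41764 + √101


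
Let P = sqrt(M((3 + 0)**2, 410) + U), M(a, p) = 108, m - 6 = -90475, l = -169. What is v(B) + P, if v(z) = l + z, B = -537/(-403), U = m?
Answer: -67570/403 + I*sqrt(90361) ≈ -167.67 + 300.6*I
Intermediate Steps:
m = -90469 (m = 6 - 90475 = -90469)
U = -90469
B = 537/403 (B = -537*(-1/403) = 537/403 ≈ 1.3325)
v(z) = -169 + z
P = I*sqrt(90361) (P = sqrt(108 - 90469) = sqrt(-90361) = I*sqrt(90361) ≈ 300.6*I)
v(B) + P = (-169 + 537/403) + I*sqrt(90361) = -67570/403 + I*sqrt(90361)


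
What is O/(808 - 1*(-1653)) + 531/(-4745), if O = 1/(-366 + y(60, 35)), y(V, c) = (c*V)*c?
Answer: -95570848249/854018262630 ≈ -0.11191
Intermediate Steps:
y(V, c) = V*c**2 (y(V, c) = (V*c)*c = V*c**2)
O = 1/73134 (O = 1/(-366 + 60*35**2) = 1/(-366 + 60*1225) = 1/(-366 + 73500) = 1/73134 ≈ 1.3674e-5)
O/(808 - 1*(-1653)) + 531/(-4745) = 1/(73134*(808 - 1*(-1653))) + 531/(-4745) = 1/(73134*(808 + 1653)) + 531*(-1/4745) = (1/73134)/2461 - 531/4745 = (1/73134)*(1/2461) - 531/4745 = 1/179982774 - 531/4745 = -95570848249/854018262630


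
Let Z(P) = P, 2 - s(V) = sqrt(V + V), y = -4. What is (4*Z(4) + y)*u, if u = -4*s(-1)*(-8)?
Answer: 768 - 384*I*sqrt(2) ≈ 768.0 - 543.06*I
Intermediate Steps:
s(V) = 2 - sqrt(2)*sqrt(V) (s(V) = 2 - sqrt(V + V) = 2 - sqrt(2*V) = 2 - sqrt(2)*sqrt(V))
u = 64 - 32*I*sqrt(2) (u = -4*(2 - sqrt(2)*sqrt(-1))*(-8) = -4*(2 - sqrt(2)*I)*(-8) = -4*(2 - I*sqrt(2))*(-8) = (-8 + 4*I*sqrt(2))*(-8) = 64 - 32*I*sqrt(2) ≈ 64.0 - 45.255*I)
(4*Z(4) + y)*u = (4*4 - 4)*(64 - 32*I*sqrt(2)) = (16 - 4)*(64 - 32*I*sqrt(2)) = 12*(64 - 32*I*sqrt(2)) = 768 - 384*I*sqrt(2)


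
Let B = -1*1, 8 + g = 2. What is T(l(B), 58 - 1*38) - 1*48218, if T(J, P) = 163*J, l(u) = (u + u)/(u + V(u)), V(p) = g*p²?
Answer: -337200/7 ≈ -48171.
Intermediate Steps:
g = -6 (g = -8 + 2 = -6)
V(p) = -6*p²
B = -1
l(u) = 2*u/(u - 6*u²) (l(u) = (u + u)/(u - 6*u²) = (2*u)/(u - 6*u²) = 2*u/(u - 6*u²))
T(l(B), 58 - 1*38) - 1*48218 = 163*(-2/(-1 + 6*(-1))) - 1*48218 = 163*(-2/(-1 - 6)) - 48218 = 163*(-2/(-7)) - 48218 = 163*(-2*(-⅐)) - 48218 = 163*(2/7) - 48218 = 326/7 - 48218 = -337200/7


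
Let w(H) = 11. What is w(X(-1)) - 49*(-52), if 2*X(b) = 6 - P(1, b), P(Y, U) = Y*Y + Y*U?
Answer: 2559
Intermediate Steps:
P(Y, U) = Y² + U*Y
X(b) = 5/2 - b/2 (X(b) = (6 - (b + 1))/2 = (6 - (1 + b))/2 = (6 + (-1 - b))/2 = (5 - b)/2 = 5/2 - b/2)
w(X(-1)) - 49*(-52) = 11 - 49*(-52) = 11 + 2548 = 2559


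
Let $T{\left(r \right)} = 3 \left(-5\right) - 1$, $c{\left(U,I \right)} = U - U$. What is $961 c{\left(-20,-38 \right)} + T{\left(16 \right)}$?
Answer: $-16$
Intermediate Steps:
$c{\left(U,I \right)} = 0$
$T{\left(r \right)} = -16$ ($T{\left(r \right)} = -15 - 1 = -16$)
$961 c{\left(-20,-38 \right)} + T{\left(16 \right)} = 961 \cdot 0 - 16 = 0 - 16 = -16$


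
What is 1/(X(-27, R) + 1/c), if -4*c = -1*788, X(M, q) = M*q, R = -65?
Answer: 197/345736 ≈ 0.00056980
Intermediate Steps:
c = 197 (c = -(-1)*788/4 = -¼*(-788) = 197)
1/(X(-27, R) + 1/c) = 1/(-27*(-65) + 1/197) = 1/(1755 + 1/197) = 1/(345736/197) = 197/345736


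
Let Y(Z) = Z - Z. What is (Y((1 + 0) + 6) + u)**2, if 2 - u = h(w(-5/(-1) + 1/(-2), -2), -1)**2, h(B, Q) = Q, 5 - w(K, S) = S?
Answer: 1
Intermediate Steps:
w(K, S) = 5 - S
Y(Z) = 0
u = 1 (u = 2 - 1*(-1)**2 = 2 - 1*1 = 2 - 1 = 1)
(Y((1 + 0) + 6) + u)**2 = (0 + 1)**2 = 1**2 = 1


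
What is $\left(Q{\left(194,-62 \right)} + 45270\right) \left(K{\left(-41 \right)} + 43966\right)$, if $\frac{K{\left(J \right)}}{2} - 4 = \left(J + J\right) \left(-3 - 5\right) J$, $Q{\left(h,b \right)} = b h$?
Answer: $-326369956$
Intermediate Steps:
$K{\left(J \right)} = 8 - 32 J^{2}$ ($K{\left(J \right)} = 8 + 2 \left(J + J\right) \left(-3 - 5\right) J = 8 + 2 \cdot 2 J \left(-8\right) J = 8 + 2 - 16 J J = 8 + 2 \left(- 16 J^{2}\right) = 8 - 32 J^{2}$)
$\left(Q{\left(194,-62 \right)} + 45270\right) \left(K{\left(-41 \right)} + 43966\right) = \left(\left(-62\right) 194 + 45270\right) \left(\left(8 - 32 \left(-41\right)^{2}\right) + 43966\right) = \left(-12028 + 45270\right) \left(\left(8 - 53792\right) + 43966\right) = 33242 \left(\left(8 - 53792\right) + 43966\right) = 33242 \left(-53784 + 43966\right) = 33242 \left(-9818\right) = -326369956$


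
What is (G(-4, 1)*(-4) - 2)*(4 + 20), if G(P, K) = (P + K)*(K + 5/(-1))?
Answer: -1200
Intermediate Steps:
G(P, K) = (-5 + K)*(K + P) (G(P, K) = (K + P)*(K + 5*(-1)) = (K + P)*(K - 5) = (K + P)*(-5 + K) = (-5 + K)*(K + P))
(G(-4, 1)*(-4) - 2)*(4 + 20) = ((1² - 5*1 - 5*(-4) + 1*(-4))*(-4) - 2)*(4 + 20) = ((1 - 5 + 20 - 4)*(-4) - 2)*24 = (12*(-4) - 2)*24 = (-48 - 2)*24 = -50*24 = -1200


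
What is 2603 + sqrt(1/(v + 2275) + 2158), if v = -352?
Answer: 2603 + sqrt(7980132705)/1923 ≈ 2649.5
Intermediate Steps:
2603 + sqrt(1/(v + 2275) + 2158) = 2603 + sqrt(1/(-352 + 2275) + 2158) = 2603 + sqrt(1/1923 + 2158) = 2603 + sqrt(4149835/1923) = 2603 + sqrt(7980132705)/1923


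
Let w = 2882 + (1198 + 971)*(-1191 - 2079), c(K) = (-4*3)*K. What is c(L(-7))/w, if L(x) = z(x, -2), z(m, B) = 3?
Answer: 9/1772437 ≈ 5.0778e-6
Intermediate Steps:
L(x) = 3
c(K) = -12*K
w = -7089748 (w = 2882 + 2169*(-3270) = 2882 - 7092630 = -7089748)
c(L(-7))/w = -12*3/(-7089748) = -36*(-1/7089748) = 9/1772437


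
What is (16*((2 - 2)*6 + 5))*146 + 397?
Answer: 12077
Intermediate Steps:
(16*((2 - 2)*6 + 5))*146 + 397 = (16*(0*6 + 5))*146 + 397 = (16*(0 + 5))*146 + 397 = (16*5)*146 + 397 = 80*146 + 397 = 11680 + 397 = 12077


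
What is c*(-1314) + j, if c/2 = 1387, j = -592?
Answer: -3645628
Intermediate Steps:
c = 2774 (c = 2*1387 = 2774)
c*(-1314) + j = 2774*(-1314) - 592 = -3645036 - 592 = -3645628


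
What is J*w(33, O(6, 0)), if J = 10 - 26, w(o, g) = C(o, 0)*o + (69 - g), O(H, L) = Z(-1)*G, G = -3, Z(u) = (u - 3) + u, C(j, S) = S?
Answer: -864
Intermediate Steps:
Z(u) = -3 + 2*u (Z(u) = (-3 + u) + u = -3 + 2*u)
O(H, L) = 15 (O(H, L) = (-3 + 2*(-1))*(-3) = (-3 - 2)*(-3) = -5*(-3) = 15)
w(o, g) = 69 - g (w(o, g) = 0*o + (69 - g) = 0 + (69 - g) = 69 - g)
J = -16
J*w(33, O(6, 0)) = -16*(69 - 1*15) = -16*(69 - 15) = -16*54 = -864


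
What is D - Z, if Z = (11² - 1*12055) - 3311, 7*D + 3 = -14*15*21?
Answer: 102302/7 ≈ 14615.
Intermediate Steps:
D = -4413/7 (D = -3/7 + (-14*15*21)/7 = -3/7 + (-210*21)/7 = -3/7 + (⅐)*(-4410) = -3/7 - 630 = -4413/7 ≈ -630.43)
Z = -15245 (Z = (121 - 12055) - 3311 = -11934 - 3311 = -15245)
D - Z = -4413/7 - 1*(-15245) = -4413/7 + 15245 = 102302/7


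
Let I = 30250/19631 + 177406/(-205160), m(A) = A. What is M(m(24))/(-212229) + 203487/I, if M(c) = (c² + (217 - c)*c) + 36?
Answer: 3220940592757352416/10703544864489 ≈ 3.0092e+5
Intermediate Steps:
I = 1361716407/2013747980 (I = 30250*(1/19631) + 177406*(-1/205160) = 30250/19631 - 88703/102580 = 1361716407/2013747980 ≈ 0.67621)
M(c) = 36 + c² + c*(217 - c) (M(c) = (c² + c*(217 - c)) + 36 = 36 + c² + c*(217 - c))
M(m(24))/(-212229) + 203487/I = (36 + 217*24)/(-212229) + 203487/(1361716407/2013747980) = (36 + 5208)*(-1/212229) + 203487*(2013747980/1361716407) = 5244*(-1/212229) + 136590511735420/453905469 = -1748/70743 + 136590511735420/453905469 = 3220940592757352416/10703544864489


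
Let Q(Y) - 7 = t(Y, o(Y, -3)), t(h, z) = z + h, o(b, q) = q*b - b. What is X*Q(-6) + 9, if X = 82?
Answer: 2059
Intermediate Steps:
o(b, q) = -b + b*q (o(b, q) = b*q - b = -b + b*q)
t(h, z) = h + z
Q(Y) = 7 - 3*Y (Q(Y) = 7 + (Y + Y*(-1 - 3)) = 7 + (Y + Y*(-4)) = 7 + (Y - 4*Y) = 7 - 3*Y)
X*Q(-6) + 9 = 82*(7 - 3*(-6)) + 9 = 82*(7 + 18) + 9 = 82*25 + 9 = 2050 + 9 = 2059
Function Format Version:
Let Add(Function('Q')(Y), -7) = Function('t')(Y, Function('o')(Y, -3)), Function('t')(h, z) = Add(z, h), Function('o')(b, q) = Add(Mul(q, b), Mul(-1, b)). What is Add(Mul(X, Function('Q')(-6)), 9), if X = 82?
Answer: 2059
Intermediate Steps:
Function('o')(b, q) = Add(Mul(-1, b), Mul(b, q)) (Function('o')(b, q) = Add(Mul(b, q), Mul(-1, b)) = Add(Mul(-1, b), Mul(b, q)))
Function('t')(h, z) = Add(h, z)
Function('Q')(Y) = Add(7, Mul(-3, Y)) (Function('Q')(Y) = Add(7, Add(Y, Mul(Y, Add(-1, -3)))) = Add(7, Add(Y, Mul(Y, -4))) = Add(7, Add(Y, Mul(-4, Y))) = Add(7, Mul(-3, Y)))
Add(Mul(X, Function('Q')(-6)), 9) = Add(Mul(82, Add(7, Mul(-3, -6))), 9) = Add(Mul(82, Add(7, 18)), 9) = Add(Mul(82, 25), 9) = Add(2050, 9) = 2059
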